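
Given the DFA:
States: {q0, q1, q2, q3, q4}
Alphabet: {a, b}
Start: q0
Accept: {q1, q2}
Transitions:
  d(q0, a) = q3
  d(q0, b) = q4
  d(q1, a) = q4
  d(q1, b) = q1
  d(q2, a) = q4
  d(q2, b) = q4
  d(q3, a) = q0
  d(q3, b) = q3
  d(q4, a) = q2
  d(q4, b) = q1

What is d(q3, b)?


Looking up transition d(q3, b)

q3


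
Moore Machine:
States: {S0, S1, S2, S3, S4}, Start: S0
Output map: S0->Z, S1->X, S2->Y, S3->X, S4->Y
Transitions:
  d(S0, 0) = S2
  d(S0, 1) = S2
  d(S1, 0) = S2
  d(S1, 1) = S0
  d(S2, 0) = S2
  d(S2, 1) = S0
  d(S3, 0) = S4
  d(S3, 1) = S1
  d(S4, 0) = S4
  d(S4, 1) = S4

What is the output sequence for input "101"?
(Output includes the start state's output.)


Start: S0 (output Z)
  --1--> S2 (output Y)
  --0--> S2 (output Y)
  --1--> S0 (output Z)

"ZYYZ"


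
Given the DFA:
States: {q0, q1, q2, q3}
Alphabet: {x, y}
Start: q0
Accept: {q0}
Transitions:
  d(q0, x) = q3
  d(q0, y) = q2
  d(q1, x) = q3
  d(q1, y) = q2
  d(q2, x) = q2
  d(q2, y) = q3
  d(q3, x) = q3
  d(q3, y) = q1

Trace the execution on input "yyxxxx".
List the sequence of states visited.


Input: yyxxxx
d(q0, y) = q2
d(q2, y) = q3
d(q3, x) = q3
d(q3, x) = q3
d(q3, x) = q3
d(q3, x) = q3


q0 -> q2 -> q3 -> q3 -> q3 -> q3 -> q3


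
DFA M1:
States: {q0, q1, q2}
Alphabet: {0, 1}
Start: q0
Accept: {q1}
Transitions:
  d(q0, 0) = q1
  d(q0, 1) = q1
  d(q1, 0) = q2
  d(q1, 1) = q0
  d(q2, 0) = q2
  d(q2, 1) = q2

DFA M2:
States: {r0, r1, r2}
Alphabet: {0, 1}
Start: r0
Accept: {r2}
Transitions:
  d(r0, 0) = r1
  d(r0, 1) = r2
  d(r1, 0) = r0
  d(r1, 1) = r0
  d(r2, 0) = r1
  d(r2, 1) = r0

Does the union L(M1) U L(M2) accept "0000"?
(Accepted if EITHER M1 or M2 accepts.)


M1: final=q2 accepted=False
M2: final=r0 accepted=False

No, union rejects (neither accepts)


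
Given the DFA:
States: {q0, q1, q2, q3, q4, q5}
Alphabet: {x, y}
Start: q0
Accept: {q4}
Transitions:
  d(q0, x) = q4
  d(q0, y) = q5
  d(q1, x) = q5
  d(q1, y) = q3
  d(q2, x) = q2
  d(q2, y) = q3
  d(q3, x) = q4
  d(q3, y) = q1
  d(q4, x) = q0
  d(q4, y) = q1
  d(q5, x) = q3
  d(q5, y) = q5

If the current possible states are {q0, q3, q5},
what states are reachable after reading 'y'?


Apply transition on 'y' from each current state:
  d(q0, y) = q5
  d(q3, y) = q1
  d(q5, y) = q5

{q1, q5}


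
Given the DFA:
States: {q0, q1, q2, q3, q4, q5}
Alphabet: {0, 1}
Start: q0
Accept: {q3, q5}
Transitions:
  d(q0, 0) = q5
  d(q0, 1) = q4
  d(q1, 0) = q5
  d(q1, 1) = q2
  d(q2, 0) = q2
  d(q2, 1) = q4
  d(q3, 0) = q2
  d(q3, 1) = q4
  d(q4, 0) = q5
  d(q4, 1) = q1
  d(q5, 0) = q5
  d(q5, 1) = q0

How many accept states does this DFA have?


Accept states listed: {q3, q5}
Counting: q3(1) q5(2)

2


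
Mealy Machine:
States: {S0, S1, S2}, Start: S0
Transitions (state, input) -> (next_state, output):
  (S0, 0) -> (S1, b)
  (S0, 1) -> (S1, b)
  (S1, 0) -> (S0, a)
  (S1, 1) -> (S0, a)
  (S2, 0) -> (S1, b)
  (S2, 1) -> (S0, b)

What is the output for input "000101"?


Step-by-step:
  (S0, 0) -> (S1, b)
  (S1, 0) -> (S0, a)
  (S0, 0) -> (S1, b)
  (S1, 1) -> (S0, a)
  (S0, 0) -> (S1, b)
  (S1, 1) -> (S0, a)

"bababa"


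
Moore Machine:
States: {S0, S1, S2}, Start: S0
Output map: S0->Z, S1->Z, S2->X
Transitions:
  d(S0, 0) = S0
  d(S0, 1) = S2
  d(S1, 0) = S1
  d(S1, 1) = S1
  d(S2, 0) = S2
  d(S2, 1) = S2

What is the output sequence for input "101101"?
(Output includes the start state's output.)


Start: S0 (output Z)
  --1--> S2 (output X)
  --0--> S2 (output X)
  --1--> S2 (output X)
  --1--> S2 (output X)
  --0--> S2 (output X)
  --1--> S2 (output X)

"ZXXXXXX"


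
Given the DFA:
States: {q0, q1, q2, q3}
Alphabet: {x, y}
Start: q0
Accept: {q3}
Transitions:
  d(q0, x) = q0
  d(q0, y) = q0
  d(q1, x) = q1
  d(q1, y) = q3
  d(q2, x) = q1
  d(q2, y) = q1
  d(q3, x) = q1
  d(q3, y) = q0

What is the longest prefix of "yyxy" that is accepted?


Run the DFA, marking each prefix where the state is accepting:
  "" -> q0 [reject]
  "y" -> q0 [reject]
  "yy" -> q0 [reject]
  "yyx" -> q0 [reject]
  "yyxy" -> q0 [reject]

No prefix is accepted


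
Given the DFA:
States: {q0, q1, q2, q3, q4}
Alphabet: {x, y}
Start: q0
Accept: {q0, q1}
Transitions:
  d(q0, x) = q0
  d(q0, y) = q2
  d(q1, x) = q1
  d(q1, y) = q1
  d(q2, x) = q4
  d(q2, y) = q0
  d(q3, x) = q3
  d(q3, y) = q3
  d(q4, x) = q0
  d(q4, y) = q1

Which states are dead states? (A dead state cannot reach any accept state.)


Forward reachability from each state:
  q0 -> reaches accept state q0 (live)
  q1 -> reaches accept state q1 (live)
  q2 -> reaches accept state q0 (live)
  q3 -> reaches {q3}, no accept state (dead)
  q4 -> reaches accept state q0 (live)

{q3}


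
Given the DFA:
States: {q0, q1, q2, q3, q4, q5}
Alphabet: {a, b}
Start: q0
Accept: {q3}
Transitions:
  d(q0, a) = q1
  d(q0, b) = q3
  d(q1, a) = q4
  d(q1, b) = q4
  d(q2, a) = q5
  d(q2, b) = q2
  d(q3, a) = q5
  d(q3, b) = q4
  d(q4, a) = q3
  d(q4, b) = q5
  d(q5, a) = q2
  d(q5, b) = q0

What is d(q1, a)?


Looking up transition d(q1, a)

q4


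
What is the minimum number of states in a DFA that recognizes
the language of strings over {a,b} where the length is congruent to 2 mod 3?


States track (length) mod 3.
Need 3 states: one per remainder 0..2; accept = remainder 2.

3


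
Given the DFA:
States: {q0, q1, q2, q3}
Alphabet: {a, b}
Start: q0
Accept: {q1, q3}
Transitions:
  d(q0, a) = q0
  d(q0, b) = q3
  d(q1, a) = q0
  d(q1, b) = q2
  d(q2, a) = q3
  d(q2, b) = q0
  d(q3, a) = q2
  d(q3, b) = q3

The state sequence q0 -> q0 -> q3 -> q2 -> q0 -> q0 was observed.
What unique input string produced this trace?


Trace back each transition to find the symbol:
  q0 --[a]--> q0
  q0 --[b]--> q3
  q3 --[a]--> q2
  q2 --[b]--> q0
  q0 --[a]--> q0

"ababa"


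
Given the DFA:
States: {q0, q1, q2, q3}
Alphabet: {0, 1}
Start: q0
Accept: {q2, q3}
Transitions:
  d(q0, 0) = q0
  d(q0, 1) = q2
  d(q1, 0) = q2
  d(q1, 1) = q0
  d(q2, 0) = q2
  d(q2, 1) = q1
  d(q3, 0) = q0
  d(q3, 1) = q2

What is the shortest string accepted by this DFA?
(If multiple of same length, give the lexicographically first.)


BFS by string length (lex-first path to each state shown):
  len 0: q0<-""
  len 1: q0<-"0", q2<-"1"
Found accept state at length 1.

"1"


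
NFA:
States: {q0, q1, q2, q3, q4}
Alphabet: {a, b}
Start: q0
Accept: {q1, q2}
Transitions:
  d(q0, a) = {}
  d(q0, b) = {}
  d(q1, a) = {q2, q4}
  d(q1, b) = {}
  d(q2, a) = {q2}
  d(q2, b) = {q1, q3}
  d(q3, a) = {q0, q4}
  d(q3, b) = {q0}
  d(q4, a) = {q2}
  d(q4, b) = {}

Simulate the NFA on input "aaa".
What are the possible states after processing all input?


Start: {q0}
  --a--> {}
  --a--> {}
  --a--> {}

{} (empty set, no valid transitions)


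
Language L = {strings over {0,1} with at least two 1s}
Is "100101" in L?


count('1') = 3

Yes, "100101" is in L


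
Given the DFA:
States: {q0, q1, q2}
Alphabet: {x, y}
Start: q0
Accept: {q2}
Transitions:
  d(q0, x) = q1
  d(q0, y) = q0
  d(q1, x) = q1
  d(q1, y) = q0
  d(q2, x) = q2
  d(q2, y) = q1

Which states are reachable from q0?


BFS from q0:
  layer 0: {q0}
  layer 1: {q1}

{q0, q1}


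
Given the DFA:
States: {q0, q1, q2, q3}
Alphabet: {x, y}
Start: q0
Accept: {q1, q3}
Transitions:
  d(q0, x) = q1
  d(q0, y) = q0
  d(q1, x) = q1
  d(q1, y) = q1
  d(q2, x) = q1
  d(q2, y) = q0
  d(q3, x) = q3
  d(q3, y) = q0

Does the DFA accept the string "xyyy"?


Trace: q0 -> q1 -> q1 -> q1 -> q1
Final state: q1
Accept states: {q1, q3}

Yes, accepted (final state q1 is an accept state)


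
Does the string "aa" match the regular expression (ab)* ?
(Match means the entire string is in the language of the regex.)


|string| = 2; first = 'a'; last = 'a'

No, "aa" does not match (ab)*


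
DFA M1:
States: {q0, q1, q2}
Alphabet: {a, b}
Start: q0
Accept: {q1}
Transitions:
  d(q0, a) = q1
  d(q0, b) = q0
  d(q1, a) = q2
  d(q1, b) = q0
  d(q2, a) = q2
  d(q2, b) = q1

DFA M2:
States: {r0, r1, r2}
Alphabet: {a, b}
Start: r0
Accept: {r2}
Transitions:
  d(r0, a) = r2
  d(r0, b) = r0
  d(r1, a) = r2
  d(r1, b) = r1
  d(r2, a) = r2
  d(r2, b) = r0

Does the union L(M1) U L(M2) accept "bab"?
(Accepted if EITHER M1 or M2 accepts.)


M1: final=q0 accepted=False
M2: final=r0 accepted=False

No, union rejects (neither accepts)


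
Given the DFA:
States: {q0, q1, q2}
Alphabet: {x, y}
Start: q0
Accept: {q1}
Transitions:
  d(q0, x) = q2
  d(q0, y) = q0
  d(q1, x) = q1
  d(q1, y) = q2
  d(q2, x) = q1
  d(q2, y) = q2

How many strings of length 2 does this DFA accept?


Enumerating all length-2 strings:
  "xx" -> q1 [accept]
  "xy" -> q2 [reject]
  "yx" -> q2 [reject]
  "yy" -> q0 [reject]

1 out of 4


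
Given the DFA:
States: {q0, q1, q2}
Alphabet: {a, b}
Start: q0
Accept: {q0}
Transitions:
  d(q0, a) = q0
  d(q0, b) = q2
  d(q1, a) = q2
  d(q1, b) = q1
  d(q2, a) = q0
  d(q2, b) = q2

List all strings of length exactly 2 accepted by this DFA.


All strings of length 2: 4 total
Accepted: 2

"aa", "ba"


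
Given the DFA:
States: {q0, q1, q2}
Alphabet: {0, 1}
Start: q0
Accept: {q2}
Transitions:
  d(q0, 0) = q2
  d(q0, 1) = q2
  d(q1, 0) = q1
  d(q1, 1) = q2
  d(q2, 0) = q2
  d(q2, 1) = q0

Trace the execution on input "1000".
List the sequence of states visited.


Input: 1000
d(q0, 1) = q2
d(q2, 0) = q2
d(q2, 0) = q2
d(q2, 0) = q2


q0 -> q2 -> q2 -> q2 -> q2


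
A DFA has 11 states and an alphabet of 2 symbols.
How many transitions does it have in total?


Each state has exactly one transition per symbol.
11 * 2 = 22

22


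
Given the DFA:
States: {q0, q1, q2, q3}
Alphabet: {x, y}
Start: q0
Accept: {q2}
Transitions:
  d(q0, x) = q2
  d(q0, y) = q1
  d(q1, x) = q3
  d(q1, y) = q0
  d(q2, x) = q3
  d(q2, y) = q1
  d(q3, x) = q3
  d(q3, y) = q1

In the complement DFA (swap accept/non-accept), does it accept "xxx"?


Trace: q0 -> q2 -> q3 -> q3
Final: q3
Original accept: {q2}
Complement: q3 is not in original accept

Yes, complement accepts (original rejects)


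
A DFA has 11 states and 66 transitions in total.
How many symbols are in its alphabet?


Each state has exactly one transition per symbol.
|alphabet| = transitions / states = 66 / 11 = 6

6


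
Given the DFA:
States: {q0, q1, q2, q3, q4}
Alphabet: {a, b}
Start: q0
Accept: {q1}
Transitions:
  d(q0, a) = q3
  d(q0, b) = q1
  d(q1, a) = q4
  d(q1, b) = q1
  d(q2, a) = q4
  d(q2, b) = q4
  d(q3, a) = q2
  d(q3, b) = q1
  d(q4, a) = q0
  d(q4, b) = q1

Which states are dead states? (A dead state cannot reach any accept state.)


Forward reachability from each state:
  q0 -> reaches accept state q1 (live)
  q1 -> reaches accept state q1 (live)
  q2 -> reaches accept state q1 (live)
  q3 -> reaches accept state q1 (live)
  q4 -> reaches accept state q1 (live)

None (all states can reach an accept state)


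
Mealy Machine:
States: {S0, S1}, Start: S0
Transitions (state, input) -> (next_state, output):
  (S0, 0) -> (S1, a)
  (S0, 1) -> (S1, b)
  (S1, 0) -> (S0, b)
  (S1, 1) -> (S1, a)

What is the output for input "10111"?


Step-by-step:
  (S0, 1) -> (S1, b)
  (S1, 0) -> (S0, b)
  (S0, 1) -> (S1, b)
  (S1, 1) -> (S1, a)
  (S1, 1) -> (S1, a)

"bbbaa"


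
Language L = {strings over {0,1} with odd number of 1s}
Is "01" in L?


count('1') = 1; 1 mod 2 = 1

Yes, "01" is in L


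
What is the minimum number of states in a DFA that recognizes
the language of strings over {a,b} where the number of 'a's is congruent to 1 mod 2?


States track (count of 'a') mod 2.
Need 2 states: one per remainder 0..1; accept = remainder 1.

2


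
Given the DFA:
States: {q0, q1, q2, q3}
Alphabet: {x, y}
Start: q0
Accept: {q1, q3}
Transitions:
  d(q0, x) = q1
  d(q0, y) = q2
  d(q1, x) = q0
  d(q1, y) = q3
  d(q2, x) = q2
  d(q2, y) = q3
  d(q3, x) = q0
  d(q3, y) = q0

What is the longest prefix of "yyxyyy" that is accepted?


Run the DFA, marking each prefix where the state is accepting:
  "" -> q0 [reject]
  "y" -> q2 [reject]
  "yy" -> q3 [accept]
  "yyx" -> q0 [reject]
  "yyxy" -> q2 [reject]
  "yyxyy" -> q3 [accept]
  "yyxyyy" -> q0 [reject]

"yyxyy"


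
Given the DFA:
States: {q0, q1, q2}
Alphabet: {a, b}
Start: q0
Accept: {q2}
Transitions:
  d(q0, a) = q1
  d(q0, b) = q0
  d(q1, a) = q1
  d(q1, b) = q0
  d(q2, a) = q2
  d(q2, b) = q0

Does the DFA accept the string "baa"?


Trace: q0 -> q0 -> q1 -> q1
Final state: q1
Accept states: {q2}

No, rejected (final state q1 is not an accept state)


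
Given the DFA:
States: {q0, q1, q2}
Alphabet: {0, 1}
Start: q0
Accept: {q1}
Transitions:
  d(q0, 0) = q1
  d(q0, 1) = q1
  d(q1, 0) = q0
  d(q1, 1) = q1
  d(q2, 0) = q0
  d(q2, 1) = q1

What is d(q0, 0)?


Looking up transition d(q0, 0)

q1


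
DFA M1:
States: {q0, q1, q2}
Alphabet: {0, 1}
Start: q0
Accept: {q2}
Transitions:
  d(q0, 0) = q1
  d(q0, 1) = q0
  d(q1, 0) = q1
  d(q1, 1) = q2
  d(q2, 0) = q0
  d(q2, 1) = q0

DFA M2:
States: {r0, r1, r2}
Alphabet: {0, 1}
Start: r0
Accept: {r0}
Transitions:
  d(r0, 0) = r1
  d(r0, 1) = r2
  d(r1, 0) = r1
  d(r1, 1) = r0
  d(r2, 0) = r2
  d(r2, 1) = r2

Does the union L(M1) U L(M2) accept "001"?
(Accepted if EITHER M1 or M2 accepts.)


M1: final=q2 accepted=True
M2: final=r0 accepted=True

Yes, union accepts


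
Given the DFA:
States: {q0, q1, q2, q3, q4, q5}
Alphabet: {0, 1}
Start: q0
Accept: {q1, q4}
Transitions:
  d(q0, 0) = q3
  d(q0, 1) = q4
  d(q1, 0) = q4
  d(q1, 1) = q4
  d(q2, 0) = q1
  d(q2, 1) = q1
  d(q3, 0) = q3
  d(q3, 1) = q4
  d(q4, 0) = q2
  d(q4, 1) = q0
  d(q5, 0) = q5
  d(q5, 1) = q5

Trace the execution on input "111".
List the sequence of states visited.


Input: 111
d(q0, 1) = q4
d(q4, 1) = q0
d(q0, 1) = q4


q0 -> q4 -> q0 -> q4


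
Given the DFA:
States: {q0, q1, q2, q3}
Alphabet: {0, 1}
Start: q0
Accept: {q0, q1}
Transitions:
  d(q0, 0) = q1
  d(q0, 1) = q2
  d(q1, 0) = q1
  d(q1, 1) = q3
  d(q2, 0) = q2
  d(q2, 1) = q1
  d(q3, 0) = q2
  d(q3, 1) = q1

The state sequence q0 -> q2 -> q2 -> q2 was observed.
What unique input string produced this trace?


Trace back each transition to find the symbol:
  q0 --[1]--> q2
  q2 --[0]--> q2
  q2 --[0]--> q2

"100"


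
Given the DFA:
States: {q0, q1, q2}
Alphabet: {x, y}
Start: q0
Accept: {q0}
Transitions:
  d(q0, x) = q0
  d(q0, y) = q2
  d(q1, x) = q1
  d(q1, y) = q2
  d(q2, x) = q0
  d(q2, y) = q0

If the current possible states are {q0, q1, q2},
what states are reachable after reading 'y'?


Apply transition on 'y' from each current state:
  d(q0, y) = q2
  d(q1, y) = q2
  d(q2, y) = q0

{q0, q2}


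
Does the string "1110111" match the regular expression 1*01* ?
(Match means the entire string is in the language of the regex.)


|string| = 7; first = '1'; last = '1'

Yes, "1110111" matches 1*01*


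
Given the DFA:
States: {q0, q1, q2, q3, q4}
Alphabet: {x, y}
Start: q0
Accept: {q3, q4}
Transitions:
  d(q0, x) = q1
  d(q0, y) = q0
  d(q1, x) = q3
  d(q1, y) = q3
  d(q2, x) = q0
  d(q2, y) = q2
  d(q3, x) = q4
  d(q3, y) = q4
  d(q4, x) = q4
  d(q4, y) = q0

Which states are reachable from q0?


BFS from q0:
  layer 0: {q0}
  layer 1: {q1}
  layer 2: {q3}
  layer 3: {q4}

{q0, q1, q3, q4}


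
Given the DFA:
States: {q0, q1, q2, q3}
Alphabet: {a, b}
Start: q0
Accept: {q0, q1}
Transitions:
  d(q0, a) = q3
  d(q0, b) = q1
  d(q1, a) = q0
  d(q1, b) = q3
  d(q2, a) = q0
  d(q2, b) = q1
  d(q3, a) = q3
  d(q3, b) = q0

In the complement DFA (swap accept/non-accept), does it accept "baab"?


Trace: q0 -> q1 -> q0 -> q3 -> q0
Final: q0
Original accept: {q0, q1}
Complement: q0 is in original accept

No, complement rejects (original accepts)


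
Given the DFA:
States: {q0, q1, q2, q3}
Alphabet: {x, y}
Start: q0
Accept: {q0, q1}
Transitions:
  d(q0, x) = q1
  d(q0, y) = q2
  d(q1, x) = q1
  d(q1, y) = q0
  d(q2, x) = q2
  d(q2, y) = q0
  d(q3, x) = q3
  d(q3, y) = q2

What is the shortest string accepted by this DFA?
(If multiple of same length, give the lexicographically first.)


BFS by string length (lex-first path to each state shown):
  len 0: q0<-""
Found accept state at length 0.

"" (empty string)


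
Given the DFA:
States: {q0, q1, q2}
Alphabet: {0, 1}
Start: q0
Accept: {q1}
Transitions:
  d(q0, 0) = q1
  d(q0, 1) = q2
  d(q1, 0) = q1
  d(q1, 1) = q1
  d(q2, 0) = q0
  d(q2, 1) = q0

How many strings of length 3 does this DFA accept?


Enumerating all length-3 strings:
  "000" -> q1 [accept]
  "001" -> q1 [accept]
  "010" -> q1 [accept]
  "011" -> q1 [accept]
  "100" -> q1 [accept]
  "101" -> q2 [reject]
  "110" -> q1 [accept]
  "111" -> q2 [reject]

6 out of 8


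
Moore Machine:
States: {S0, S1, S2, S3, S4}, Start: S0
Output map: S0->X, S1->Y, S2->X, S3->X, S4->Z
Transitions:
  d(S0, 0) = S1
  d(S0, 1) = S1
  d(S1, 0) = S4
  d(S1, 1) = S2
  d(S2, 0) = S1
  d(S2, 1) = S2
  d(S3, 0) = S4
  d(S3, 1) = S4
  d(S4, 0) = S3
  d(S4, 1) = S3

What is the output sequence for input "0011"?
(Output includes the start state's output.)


Start: S0 (output X)
  --0--> S1 (output Y)
  --0--> S4 (output Z)
  --1--> S3 (output X)
  --1--> S4 (output Z)

"XYZXZ"


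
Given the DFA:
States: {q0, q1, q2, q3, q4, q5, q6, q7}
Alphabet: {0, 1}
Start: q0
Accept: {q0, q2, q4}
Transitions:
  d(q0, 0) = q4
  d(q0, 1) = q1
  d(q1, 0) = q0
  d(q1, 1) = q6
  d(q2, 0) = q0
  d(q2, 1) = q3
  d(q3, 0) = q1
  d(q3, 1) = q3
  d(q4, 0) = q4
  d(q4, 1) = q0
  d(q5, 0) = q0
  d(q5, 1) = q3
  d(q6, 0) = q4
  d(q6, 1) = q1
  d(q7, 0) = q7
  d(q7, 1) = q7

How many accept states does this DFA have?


Accept states listed: {q0, q2, q4}
Counting: q0(1) q2(2) q4(3)

3


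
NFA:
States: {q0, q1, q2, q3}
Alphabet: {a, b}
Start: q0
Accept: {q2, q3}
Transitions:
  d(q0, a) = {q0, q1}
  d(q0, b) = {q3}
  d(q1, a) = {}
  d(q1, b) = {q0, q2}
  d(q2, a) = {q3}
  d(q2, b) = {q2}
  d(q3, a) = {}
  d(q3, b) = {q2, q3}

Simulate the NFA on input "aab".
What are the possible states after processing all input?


Start: {q0}
  --a--> {q0, q1}
  --a--> {q0, q1}
  --b--> {q0, q2, q3}

{q0, q2, q3}


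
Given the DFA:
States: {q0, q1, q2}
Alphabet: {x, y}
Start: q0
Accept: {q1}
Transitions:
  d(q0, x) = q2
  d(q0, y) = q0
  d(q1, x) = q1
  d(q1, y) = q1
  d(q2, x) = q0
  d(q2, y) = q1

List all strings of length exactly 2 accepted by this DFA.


All strings of length 2: 4 total
Accepted: 1

"xy"


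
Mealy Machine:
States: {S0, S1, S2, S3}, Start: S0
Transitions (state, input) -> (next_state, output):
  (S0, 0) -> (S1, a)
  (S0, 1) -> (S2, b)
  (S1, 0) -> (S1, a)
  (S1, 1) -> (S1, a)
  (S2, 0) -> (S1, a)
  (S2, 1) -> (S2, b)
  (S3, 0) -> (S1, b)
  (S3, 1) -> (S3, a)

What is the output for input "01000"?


Step-by-step:
  (S0, 0) -> (S1, a)
  (S1, 1) -> (S1, a)
  (S1, 0) -> (S1, a)
  (S1, 0) -> (S1, a)
  (S1, 0) -> (S1, a)

"aaaaa"


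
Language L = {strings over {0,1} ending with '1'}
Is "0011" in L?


last symbol = '1'

Yes, "0011" is in L


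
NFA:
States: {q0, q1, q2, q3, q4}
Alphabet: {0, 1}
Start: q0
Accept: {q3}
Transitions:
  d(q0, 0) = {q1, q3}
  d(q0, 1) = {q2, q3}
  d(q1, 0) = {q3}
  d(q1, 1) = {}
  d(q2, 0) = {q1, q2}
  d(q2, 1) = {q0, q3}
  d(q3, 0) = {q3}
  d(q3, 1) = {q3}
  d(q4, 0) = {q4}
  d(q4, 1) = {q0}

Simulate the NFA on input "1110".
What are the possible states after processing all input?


Start: {q0}
  --1--> {q2, q3}
  --1--> {q0, q3}
  --1--> {q2, q3}
  --0--> {q1, q2, q3}

{q1, q2, q3}


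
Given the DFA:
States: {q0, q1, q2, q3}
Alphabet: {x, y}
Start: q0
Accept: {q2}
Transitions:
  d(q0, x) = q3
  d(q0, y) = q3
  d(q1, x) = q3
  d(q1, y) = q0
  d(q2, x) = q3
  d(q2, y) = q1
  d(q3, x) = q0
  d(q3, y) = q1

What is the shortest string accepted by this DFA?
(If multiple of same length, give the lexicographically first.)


BFS by string length (lex-first path to each state shown):
  len 0: q0<-""
  len 1: q3<-"x"
  len 2: q0<-"xx", q1<-"xy"
  len 3: q0<-"xyy", q3<-"xxx"
  len 4: q0<-"xxxx", q1<-"xxxy", q3<-"xyyx"
  len 5: q0<-"xxxyy", q1<-"xyyxy", q3<-"xxxxx"
  len 6: q0<-"xxxxxx", q1<-"xxxxxy", q3<-"xxxyyx"
  len 7: q0<-"xxxxxyy", q1<-"xxxyyxy", q3<-"xxxxxxx"
  len 8: q0<-"xxxxxxxx", q1<-"xxxxxxxy", q3<-"xxxxxyyx"

No string accepted (empty language)


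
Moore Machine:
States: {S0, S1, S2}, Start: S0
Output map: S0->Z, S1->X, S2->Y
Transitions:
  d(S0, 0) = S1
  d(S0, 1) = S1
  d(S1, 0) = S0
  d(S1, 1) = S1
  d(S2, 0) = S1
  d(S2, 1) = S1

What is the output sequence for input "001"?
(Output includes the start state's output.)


Start: S0 (output Z)
  --0--> S1 (output X)
  --0--> S0 (output Z)
  --1--> S1 (output X)

"ZXZX"


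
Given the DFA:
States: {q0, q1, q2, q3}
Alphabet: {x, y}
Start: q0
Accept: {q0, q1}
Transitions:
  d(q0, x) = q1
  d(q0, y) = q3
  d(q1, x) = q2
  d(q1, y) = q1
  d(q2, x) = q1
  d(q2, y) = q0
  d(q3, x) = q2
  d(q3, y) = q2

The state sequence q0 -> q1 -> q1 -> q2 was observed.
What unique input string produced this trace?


Trace back each transition to find the symbol:
  q0 --[x]--> q1
  q1 --[y]--> q1
  q1 --[x]--> q2

"xyx"


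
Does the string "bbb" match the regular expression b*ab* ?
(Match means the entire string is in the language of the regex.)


|string| = 3; first = 'b'; last = 'b'

No, "bbb" does not match b*ab*


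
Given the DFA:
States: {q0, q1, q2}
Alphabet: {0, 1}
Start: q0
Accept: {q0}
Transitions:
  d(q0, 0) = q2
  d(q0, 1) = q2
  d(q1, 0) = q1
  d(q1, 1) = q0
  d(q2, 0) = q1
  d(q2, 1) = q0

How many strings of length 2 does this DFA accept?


Enumerating all length-2 strings:
  "00" -> q1 [reject]
  "01" -> q0 [accept]
  "10" -> q1 [reject]
  "11" -> q0 [accept]

2 out of 4


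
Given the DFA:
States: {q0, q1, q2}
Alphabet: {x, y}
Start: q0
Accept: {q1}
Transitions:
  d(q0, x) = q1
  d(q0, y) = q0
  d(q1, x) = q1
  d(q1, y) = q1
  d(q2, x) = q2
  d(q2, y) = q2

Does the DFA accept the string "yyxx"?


Trace: q0 -> q0 -> q0 -> q1 -> q1
Final state: q1
Accept states: {q1}

Yes, accepted (final state q1 is an accept state)


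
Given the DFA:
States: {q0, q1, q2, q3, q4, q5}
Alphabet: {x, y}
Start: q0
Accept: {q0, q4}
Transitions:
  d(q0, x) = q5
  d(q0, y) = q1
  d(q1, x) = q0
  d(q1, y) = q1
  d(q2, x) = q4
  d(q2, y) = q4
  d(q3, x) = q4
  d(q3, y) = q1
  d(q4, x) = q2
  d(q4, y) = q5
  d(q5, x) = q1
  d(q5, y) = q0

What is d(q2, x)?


Looking up transition d(q2, x)

q4


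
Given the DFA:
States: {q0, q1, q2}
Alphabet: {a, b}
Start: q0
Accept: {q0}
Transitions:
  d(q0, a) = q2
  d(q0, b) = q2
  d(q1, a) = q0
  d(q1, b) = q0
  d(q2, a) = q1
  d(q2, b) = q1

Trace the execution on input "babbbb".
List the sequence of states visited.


Input: babbbb
d(q0, b) = q2
d(q2, a) = q1
d(q1, b) = q0
d(q0, b) = q2
d(q2, b) = q1
d(q1, b) = q0


q0 -> q2 -> q1 -> q0 -> q2 -> q1 -> q0


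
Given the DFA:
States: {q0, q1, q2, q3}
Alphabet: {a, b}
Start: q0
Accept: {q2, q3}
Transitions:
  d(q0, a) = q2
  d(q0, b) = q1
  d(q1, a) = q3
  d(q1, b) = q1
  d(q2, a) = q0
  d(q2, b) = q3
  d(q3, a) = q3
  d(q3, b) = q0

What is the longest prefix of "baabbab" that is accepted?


Run the DFA, marking each prefix where the state is accepting:
  "" -> q0 [reject]
  "b" -> q1 [reject]
  "ba" -> q3 [accept]
  "baa" -> q3 [accept]
  "baab" -> q0 [reject]
  "baabb" -> q1 [reject]
  "baabba" -> q3 [accept]
  "baabbab" -> q0 [reject]

"baabba"


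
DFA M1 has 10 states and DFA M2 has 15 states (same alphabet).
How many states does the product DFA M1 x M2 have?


Product construction pairs every M1 state with every M2 state.
10 * 15 = 150

150


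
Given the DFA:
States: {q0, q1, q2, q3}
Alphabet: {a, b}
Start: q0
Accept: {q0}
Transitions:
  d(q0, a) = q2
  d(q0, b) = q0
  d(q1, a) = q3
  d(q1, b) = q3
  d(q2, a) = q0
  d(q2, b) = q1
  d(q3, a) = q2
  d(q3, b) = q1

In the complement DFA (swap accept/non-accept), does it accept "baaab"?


Trace: q0 -> q0 -> q2 -> q0 -> q2 -> q1
Final: q1
Original accept: {q0}
Complement: q1 is not in original accept

Yes, complement accepts (original rejects)


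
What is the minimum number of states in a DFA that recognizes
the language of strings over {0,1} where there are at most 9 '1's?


States: count = 0, 1, ..., 9 (all accepting; 10 states), plus a dead state for count > 9.
Total: 10 + 1 = 11.

11


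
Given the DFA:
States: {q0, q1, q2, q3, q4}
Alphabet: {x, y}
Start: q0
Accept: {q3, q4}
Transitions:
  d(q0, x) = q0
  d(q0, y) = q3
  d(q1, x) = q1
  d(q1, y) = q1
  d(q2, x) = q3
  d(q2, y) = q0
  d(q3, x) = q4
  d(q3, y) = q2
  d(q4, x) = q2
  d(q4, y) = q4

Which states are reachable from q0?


BFS from q0:
  layer 0: {q0}
  layer 1: {q3}
  layer 2: {q2, q4}

{q0, q2, q3, q4}


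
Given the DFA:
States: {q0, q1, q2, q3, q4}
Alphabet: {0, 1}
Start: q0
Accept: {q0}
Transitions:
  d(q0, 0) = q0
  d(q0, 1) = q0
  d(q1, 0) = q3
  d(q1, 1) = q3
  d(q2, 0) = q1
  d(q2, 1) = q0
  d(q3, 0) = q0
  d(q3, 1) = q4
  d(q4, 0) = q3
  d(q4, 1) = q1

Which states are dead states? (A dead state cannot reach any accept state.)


Forward reachability from each state:
  q0 -> reaches accept state q0 (live)
  q1 -> reaches accept state q0 (live)
  q2 -> reaches accept state q0 (live)
  q3 -> reaches accept state q0 (live)
  q4 -> reaches accept state q0 (live)

None (all states can reach an accept state)


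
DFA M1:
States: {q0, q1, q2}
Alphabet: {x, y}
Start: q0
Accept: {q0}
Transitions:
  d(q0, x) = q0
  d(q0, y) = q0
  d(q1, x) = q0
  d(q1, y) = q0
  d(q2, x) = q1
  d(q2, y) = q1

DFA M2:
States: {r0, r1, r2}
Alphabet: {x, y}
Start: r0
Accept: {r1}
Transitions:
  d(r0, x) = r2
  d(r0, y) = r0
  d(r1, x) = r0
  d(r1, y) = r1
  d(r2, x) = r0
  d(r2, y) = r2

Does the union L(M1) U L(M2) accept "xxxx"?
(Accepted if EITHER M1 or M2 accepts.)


M1: final=q0 accepted=True
M2: final=r0 accepted=False

Yes, union accepts


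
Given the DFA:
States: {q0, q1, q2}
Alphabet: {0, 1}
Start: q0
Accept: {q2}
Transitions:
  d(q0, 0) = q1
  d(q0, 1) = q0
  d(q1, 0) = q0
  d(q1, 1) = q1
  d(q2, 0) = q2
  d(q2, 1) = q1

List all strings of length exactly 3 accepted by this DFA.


All strings of length 3: 8 total
Accepted: 0

None


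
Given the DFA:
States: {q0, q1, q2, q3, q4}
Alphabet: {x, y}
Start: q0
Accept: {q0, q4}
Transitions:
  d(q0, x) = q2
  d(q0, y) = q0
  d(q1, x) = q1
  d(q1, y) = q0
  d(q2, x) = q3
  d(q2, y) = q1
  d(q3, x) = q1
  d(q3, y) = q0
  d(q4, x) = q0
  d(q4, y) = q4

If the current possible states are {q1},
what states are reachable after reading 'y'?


Apply transition on 'y' from each current state:
  d(q1, y) = q0

{q0}


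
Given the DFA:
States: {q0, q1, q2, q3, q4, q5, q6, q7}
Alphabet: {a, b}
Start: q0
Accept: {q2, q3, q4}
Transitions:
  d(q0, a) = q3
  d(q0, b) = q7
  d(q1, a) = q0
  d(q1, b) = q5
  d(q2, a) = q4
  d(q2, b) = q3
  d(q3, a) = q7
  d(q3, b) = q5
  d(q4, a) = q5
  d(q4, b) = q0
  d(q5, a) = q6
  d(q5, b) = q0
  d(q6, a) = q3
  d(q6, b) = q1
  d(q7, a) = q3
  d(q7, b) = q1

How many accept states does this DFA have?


Accept states listed: {q2, q3, q4}
Counting: q2(1) q3(2) q4(3)

3


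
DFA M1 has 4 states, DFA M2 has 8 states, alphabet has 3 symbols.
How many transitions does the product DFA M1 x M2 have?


Product DFA has 4 * 8 = 32 states.
Each has 3 transitions: 32 * 3 = 96

96


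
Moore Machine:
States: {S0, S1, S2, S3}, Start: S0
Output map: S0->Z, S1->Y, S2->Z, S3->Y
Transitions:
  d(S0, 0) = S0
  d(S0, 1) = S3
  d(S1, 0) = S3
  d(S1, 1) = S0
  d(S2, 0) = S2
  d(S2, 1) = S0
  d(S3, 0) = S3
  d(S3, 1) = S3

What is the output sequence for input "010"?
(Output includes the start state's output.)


Start: S0 (output Z)
  --0--> S0 (output Z)
  --1--> S3 (output Y)
  --0--> S3 (output Y)

"ZZYY"


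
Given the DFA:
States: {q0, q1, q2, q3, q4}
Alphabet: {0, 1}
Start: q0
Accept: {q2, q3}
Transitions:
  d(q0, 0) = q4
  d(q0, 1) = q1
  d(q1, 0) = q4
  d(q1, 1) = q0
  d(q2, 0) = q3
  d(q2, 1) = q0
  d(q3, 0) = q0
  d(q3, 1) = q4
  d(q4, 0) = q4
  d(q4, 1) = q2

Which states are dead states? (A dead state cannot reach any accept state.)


Forward reachability from each state:
  q0 -> reaches accept state q2 (live)
  q1 -> reaches accept state q2 (live)
  q2 -> reaches accept state q2 (live)
  q3 -> reaches accept state q2 (live)
  q4 -> reaches accept state q2 (live)

None (all states can reach an accept state)


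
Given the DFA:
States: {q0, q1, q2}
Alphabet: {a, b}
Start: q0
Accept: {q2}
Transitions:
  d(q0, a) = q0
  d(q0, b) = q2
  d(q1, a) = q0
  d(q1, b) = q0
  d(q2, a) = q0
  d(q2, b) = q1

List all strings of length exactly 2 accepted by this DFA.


All strings of length 2: 4 total
Accepted: 1

"ab"


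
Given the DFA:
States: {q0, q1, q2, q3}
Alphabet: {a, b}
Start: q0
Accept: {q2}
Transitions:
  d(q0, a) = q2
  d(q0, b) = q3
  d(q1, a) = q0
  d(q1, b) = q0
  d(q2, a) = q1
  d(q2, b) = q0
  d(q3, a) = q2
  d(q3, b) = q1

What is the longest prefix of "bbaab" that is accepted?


Run the DFA, marking each prefix where the state is accepting:
  "" -> q0 [reject]
  "b" -> q3 [reject]
  "bb" -> q1 [reject]
  "bba" -> q0 [reject]
  "bbaa" -> q2 [accept]
  "bbaab" -> q0 [reject]

"bbaa"


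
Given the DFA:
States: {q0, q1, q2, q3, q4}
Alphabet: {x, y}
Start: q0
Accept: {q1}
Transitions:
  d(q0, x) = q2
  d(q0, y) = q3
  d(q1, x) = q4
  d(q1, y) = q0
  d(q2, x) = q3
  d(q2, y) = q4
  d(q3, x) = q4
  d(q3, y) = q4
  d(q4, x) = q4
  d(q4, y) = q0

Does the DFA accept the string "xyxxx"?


Trace: q0 -> q2 -> q4 -> q4 -> q4 -> q4
Final state: q4
Accept states: {q1}

No, rejected (final state q4 is not an accept state)


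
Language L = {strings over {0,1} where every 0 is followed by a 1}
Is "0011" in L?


'00' present: True; ends with '0': False

No, "0011" is not in L


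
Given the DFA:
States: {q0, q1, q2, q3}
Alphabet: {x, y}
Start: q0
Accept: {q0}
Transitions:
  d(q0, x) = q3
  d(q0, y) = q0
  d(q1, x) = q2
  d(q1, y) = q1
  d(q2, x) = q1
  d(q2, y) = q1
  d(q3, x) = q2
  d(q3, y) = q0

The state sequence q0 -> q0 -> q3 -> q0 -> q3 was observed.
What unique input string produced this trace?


Trace back each transition to find the symbol:
  q0 --[y]--> q0
  q0 --[x]--> q3
  q3 --[y]--> q0
  q0 --[x]--> q3

"yxyx"


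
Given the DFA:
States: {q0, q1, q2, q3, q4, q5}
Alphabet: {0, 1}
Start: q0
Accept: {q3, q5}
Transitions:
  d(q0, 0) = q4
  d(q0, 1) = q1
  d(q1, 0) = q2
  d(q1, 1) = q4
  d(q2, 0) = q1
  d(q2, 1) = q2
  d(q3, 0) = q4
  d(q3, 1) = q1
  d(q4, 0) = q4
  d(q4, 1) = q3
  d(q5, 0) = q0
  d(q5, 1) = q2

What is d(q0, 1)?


Looking up transition d(q0, 1)

q1


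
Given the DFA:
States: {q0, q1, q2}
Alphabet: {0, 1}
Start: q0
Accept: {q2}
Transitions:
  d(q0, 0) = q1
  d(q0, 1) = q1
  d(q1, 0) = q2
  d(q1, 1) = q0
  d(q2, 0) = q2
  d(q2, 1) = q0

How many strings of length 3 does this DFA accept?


Enumerating all length-3 strings:
  "000" -> q2 [accept]
  "001" -> q0 [reject]
  "010" -> q1 [reject]
  "011" -> q1 [reject]
  "100" -> q2 [accept]
  "101" -> q0 [reject]
  "110" -> q1 [reject]
  "111" -> q1 [reject]

2 out of 8


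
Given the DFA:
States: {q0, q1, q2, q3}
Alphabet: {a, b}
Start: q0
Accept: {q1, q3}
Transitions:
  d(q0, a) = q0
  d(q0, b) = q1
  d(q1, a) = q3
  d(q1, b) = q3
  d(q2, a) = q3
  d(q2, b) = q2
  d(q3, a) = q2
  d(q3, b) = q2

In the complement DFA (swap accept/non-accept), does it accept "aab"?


Trace: q0 -> q0 -> q0 -> q1
Final: q1
Original accept: {q1, q3}
Complement: q1 is in original accept

No, complement rejects (original accepts)


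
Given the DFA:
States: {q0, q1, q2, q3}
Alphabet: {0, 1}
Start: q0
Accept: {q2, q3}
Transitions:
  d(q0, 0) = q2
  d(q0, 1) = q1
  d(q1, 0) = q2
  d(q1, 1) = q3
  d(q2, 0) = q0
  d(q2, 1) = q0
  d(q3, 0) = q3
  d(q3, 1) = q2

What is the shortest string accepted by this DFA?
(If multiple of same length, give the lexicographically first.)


BFS by string length (lex-first path to each state shown):
  len 0: q0<-""
  len 1: q1<-"1", q2<-"0"
Found accept state at length 1.

"0"


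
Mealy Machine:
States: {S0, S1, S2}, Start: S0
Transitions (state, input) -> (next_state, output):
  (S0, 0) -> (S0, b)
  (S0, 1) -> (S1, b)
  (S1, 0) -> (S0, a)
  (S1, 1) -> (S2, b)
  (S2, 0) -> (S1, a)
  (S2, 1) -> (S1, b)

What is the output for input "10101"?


Step-by-step:
  (S0, 1) -> (S1, b)
  (S1, 0) -> (S0, a)
  (S0, 1) -> (S1, b)
  (S1, 0) -> (S0, a)
  (S0, 1) -> (S1, b)

"babab"


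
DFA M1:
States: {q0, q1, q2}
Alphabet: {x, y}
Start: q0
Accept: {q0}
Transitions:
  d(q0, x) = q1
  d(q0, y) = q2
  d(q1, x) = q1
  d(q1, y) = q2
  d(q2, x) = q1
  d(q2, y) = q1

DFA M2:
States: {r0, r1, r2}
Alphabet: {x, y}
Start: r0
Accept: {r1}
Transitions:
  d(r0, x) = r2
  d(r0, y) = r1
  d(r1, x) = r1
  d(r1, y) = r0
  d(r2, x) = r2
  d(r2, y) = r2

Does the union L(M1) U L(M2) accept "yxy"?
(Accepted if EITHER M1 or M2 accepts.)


M1: final=q2 accepted=False
M2: final=r0 accepted=False

No, union rejects (neither accepts)


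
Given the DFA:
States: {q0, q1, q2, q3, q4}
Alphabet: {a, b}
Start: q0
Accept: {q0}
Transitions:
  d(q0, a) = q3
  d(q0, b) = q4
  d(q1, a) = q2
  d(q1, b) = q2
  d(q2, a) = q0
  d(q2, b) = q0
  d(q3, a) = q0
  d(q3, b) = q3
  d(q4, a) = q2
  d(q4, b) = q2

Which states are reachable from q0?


BFS from q0:
  layer 0: {q0}
  layer 1: {q3, q4}
  layer 2: {q2}

{q0, q2, q3, q4}


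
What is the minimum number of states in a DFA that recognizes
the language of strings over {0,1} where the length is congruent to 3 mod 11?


States track (length) mod 11.
Need 11 states: one per remainder 0..10; accept = remainder 3.

11


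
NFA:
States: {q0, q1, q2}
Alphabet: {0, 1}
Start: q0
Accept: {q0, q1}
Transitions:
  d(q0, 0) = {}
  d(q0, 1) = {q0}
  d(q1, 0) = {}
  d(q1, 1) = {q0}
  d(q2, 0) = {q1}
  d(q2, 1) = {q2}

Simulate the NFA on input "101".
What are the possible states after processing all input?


Start: {q0}
  --1--> {q0}
  --0--> {}
  --1--> {}

{} (empty set, no valid transitions)


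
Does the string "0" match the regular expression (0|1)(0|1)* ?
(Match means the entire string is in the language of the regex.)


|string| = 1; first = '0'; last = '0'

Yes, "0" matches (0|1)(0|1)*


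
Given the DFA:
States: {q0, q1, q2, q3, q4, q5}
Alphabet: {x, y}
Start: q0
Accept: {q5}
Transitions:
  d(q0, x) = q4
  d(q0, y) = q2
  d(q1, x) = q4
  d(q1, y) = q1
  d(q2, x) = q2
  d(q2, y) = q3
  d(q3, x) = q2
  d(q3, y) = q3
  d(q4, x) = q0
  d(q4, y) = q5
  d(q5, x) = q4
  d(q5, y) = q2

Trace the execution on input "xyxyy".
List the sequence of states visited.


Input: xyxyy
d(q0, x) = q4
d(q4, y) = q5
d(q5, x) = q4
d(q4, y) = q5
d(q5, y) = q2


q0 -> q4 -> q5 -> q4 -> q5 -> q2


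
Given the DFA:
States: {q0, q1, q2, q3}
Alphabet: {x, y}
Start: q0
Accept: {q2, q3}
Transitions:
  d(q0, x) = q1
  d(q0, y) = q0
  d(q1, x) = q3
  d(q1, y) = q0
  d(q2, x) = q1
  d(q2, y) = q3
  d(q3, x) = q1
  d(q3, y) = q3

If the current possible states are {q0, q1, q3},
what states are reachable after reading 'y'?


Apply transition on 'y' from each current state:
  d(q0, y) = q0
  d(q1, y) = q0
  d(q3, y) = q3

{q0, q3}


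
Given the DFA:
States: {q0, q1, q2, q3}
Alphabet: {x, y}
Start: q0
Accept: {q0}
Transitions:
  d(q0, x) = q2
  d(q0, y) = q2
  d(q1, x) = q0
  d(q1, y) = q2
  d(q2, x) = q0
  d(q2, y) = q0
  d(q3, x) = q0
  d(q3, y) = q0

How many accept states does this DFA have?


Accept states listed: {q0}
Counting: q0(1)

1


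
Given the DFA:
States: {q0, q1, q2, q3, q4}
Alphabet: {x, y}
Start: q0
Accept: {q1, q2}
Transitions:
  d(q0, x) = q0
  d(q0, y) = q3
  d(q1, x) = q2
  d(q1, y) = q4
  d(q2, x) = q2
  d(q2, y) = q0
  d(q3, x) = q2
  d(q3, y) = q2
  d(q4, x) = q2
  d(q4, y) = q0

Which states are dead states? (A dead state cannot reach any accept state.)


Forward reachability from each state:
  q0 -> reaches accept state q2 (live)
  q1 -> reaches accept state q1 (live)
  q2 -> reaches accept state q2 (live)
  q3 -> reaches accept state q2 (live)
  q4 -> reaches accept state q2 (live)

None (all states can reach an accept state)


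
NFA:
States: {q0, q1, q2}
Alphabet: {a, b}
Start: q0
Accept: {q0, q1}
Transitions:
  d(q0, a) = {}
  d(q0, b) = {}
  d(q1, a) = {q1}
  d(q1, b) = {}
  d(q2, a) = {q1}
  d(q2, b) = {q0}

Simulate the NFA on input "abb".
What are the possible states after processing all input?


Start: {q0}
  --a--> {}
  --b--> {}
  --b--> {}

{} (empty set, no valid transitions)


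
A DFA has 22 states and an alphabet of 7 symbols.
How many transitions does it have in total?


Each state has exactly one transition per symbol.
22 * 7 = 154

154


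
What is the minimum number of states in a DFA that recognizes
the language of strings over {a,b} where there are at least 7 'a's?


States: count = 0, 1, ..., 6, and a final '>= 7' state.
Total: 7 + 1 = 8. Accept = '>= 7' state.

8


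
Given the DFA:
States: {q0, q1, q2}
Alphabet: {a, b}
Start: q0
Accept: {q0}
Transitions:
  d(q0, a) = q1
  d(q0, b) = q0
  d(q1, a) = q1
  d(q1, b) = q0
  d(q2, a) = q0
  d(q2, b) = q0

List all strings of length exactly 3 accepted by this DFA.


All strings of length 3: 8 total
Accepted: 4

"aab", "abb", "bab", "bbb"


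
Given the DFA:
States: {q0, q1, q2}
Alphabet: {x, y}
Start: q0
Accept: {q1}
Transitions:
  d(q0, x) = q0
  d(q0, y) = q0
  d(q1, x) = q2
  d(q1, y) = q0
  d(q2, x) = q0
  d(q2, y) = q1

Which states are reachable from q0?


BFS from q0:
  layer 0: {q0}

{q0}


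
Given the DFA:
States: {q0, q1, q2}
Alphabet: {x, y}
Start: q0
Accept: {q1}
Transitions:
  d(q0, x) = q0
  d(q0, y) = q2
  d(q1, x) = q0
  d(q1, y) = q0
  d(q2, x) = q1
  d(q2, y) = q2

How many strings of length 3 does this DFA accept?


Enumerating all length-3 strings:
  "xxx" -> q0 [reject]
  "xxy" -> q2 [reject]
  "xyx" -> q1 [accept]
  "xyy" -> q2 [reject]
  "yxx" -> q0 [reject]
  "yxy" -> q0 [reject]
  "yyx" -> q1 [accept]
  "yyy" -> q2 [reject]

2 out of 8


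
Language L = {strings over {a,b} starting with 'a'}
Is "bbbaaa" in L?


first symbol = 'b'

No, "bbbaaa" is not in L


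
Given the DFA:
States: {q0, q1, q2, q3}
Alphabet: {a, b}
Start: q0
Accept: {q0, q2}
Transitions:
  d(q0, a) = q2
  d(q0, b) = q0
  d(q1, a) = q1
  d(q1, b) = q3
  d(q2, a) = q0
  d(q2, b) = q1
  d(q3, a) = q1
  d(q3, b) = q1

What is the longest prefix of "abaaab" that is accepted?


Run the DFA, marking each prefix where the state is accepting:
  "" -> q0 [accept]
  "a" -> q2 [accept]
  "ab" -> q1 [reject]
  "aba" -> q1 [reject]
  "abaa" -> q1 [reject]
  "abaaa" -> q1 [reject]
  "abaaab" -> q3 [reject]

"a"


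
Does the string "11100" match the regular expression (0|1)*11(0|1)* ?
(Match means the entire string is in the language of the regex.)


|string| = 5; first = '1'; last = '0'

Yes, "11100" matches (0|1)*11(0|1)*


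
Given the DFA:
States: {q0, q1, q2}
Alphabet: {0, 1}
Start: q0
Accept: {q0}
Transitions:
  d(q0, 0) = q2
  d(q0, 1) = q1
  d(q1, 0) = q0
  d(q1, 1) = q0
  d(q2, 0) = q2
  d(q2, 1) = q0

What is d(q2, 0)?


Looking up transition d(q2, 0)

q2


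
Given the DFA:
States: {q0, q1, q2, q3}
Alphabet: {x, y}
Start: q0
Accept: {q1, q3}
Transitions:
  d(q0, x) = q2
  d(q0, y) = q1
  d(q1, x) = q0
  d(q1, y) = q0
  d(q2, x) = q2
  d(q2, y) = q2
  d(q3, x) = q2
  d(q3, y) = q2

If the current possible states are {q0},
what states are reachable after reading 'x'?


Apply transition on 'x' from each current state:
  d(q0, x) = q2

{q2}


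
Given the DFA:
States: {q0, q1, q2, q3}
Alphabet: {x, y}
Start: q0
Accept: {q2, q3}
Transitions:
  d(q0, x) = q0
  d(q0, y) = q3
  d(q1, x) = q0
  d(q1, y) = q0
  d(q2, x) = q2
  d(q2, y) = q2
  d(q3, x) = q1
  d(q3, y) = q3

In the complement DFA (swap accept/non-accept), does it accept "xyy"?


Trace: q0 -> q0 -> q3 -> q3
Final: q3
Original accept: {q2, q3}
Complement: q3 is in original accept

No, complement rejects (original accepts)


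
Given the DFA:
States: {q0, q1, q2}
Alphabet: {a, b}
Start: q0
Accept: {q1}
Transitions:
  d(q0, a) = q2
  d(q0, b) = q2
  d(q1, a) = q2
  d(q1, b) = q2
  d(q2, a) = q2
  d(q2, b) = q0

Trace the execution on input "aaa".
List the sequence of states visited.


Input: aaa
d(q0, a) = q2
d(q2, a) = q2
d(q2, a) = q2


q0 -> q2 -> q2 -> q2


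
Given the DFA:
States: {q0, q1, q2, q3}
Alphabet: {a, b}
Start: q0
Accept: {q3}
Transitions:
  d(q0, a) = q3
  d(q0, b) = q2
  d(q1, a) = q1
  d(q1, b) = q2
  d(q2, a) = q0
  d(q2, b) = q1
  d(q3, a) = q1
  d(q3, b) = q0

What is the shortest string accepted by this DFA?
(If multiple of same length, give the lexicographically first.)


BFS by string length (lex-first path to each state shown):
  len 0: q0<-""
  len 1: q2<-"b", q3<-"a"
Found accept state at length 1.

"a"
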